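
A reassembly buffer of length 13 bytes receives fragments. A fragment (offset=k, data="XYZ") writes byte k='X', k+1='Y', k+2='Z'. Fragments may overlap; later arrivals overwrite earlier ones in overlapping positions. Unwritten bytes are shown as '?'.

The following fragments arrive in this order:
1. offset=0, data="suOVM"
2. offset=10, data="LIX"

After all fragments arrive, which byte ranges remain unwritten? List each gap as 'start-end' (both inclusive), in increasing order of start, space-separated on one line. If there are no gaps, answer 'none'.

Fragment 1: offset=0 len=5
Fragment 2: offset=10 len=3
Gaps: 5-9

Answer: 5-9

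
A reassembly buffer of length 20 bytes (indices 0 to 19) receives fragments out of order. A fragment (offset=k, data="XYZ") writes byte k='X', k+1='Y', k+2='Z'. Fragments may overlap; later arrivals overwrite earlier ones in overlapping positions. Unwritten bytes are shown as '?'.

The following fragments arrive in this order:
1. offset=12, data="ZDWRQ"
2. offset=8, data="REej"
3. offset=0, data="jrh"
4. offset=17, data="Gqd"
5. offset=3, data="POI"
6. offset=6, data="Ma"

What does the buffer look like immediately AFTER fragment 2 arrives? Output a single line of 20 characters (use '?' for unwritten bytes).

Answer: ????????REejZDWRQ???

Derivation:
Fragment 1: offset=12 data="ZDWRQ" -> buffer=????????????ZDWRQ???
Fragment 2: offset=8 data="REej" -> buffer=????????REejZDWRQ???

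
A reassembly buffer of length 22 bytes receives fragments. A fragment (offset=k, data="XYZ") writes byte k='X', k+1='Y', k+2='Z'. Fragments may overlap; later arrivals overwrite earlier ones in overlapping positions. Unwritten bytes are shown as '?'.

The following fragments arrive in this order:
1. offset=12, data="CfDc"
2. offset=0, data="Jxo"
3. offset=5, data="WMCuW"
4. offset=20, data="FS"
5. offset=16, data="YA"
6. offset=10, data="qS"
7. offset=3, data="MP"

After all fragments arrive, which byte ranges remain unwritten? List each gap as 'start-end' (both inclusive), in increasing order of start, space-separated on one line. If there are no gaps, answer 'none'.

Answer: 18-19

Derivation:
Fragment 1: offset=12 len=4
Fragment 2: offset=0 len=3
Fragment 3: offset=5 len=5
Fragment 4: offset=20 len=2
Fragment 5: offset=16 len=2
Fragment 6: offset=10 len=2
Fragment 7: offset=3 len=2
Gaps: 18-19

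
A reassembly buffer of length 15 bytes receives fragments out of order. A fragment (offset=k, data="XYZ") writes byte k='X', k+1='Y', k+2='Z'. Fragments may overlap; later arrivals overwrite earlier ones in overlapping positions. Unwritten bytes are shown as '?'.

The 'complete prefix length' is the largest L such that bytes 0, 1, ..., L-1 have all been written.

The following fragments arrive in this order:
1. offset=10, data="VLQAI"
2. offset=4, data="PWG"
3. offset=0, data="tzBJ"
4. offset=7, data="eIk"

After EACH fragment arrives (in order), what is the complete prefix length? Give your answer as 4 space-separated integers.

Answer: 0 0 7 15

Derivation:
Fragment 1: offset=10 data="VLQAI" -> buffer=??????????VLQAI -> prefix_len=0
Fragment 2: offset=4 data="PWG" -> buffer=????PWG???VLQAI -> prefix_len=0
Fragment 3: offset=0 data="tzBJ" -> buffer=tzBJPWG???VLQAI -> prefix_len=7
Fragment 4: offset=7 data="eIk" -> buffer=tzBJPWGeIkVLQAI -> prefix_len=15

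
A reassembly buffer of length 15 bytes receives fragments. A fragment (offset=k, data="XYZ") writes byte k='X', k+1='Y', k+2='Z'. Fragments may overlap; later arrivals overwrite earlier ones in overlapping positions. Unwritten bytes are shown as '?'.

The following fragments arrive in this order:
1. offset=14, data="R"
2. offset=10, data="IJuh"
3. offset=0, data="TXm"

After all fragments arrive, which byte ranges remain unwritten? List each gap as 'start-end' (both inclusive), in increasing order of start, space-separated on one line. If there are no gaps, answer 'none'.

Answer: 3-9

Derivation:
Fragment 1: offset=14 len=1
Fragment 2: offset=10 len=4
Fragment 3: offset=0 len=3
Gaps: 3-9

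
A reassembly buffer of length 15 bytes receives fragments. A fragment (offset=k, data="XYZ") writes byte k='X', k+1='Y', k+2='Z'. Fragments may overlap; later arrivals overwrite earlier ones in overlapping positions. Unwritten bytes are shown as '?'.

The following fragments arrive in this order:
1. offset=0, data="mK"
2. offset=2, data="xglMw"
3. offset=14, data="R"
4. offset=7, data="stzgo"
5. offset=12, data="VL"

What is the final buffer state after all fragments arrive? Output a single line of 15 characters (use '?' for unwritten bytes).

Answer: mKxglMwstzgoVLR

Derivation:
Fragment 1: offset=0 data="mK" -> buffer=mK?????????????
Fragment 2: offset=2 data="xglMw" -> buffer=mKxglMw????????
Fragment 3: offset=14 data="R" -> buffer=mKxglMw???????R
Fragment 4: offset=7 data="stzgo" -> buffer=mKxglMwstzgo??R
Fragment 5: offset=12 data="VL" -> buffer=mKxglMwstzgoVLR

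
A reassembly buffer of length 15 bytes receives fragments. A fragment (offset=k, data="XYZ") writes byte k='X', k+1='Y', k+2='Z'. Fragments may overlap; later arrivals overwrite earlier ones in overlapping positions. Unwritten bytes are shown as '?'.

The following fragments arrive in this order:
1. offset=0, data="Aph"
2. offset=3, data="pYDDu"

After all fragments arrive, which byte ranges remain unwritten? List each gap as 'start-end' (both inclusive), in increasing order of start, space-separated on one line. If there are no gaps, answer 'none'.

Answer: 8-14

Derivation:
Fragment 1: offset=0 len=3
Fragment 2: offset=3 len=5
Gaps: 8-14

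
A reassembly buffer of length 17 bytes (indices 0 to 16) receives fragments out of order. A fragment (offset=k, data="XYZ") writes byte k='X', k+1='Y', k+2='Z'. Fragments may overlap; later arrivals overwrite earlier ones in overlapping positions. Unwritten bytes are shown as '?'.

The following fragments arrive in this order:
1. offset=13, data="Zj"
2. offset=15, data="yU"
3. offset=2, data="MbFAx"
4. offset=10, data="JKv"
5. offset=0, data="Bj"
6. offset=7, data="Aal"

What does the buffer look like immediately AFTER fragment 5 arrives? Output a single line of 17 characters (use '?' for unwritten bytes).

Answer: BjMbFAx???JKvZjyU

Derivation:
Fragment 1: offset=13 data="Zj" -> buffer=?????????????Zj??
Fragment 2: offset=15 data="yU" -> buffer=?????????????ZjyU
Fragment 3: offset=2 data="MbFAx" -> buffer=??MbFAx??????ZjyU
Fragment 4: offset=10 data="JKv" -> buffer=??MbFAx???JKvZjyU
Fragment 5: offset=0 data="Bj" -> buffer=BjMbFAx???JKvZjyU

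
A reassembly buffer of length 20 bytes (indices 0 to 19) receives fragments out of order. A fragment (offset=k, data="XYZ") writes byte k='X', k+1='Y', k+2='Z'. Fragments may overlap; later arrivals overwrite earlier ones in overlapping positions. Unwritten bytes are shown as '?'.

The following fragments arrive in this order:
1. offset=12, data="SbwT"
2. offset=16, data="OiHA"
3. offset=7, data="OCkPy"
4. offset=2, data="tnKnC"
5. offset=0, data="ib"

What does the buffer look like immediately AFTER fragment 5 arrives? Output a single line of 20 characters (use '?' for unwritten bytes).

Fragment 1: offset=12 data="SbwT" -> buffer=????????????SbwT????
Fragment 2: offset=16 data="OiHA" -> buffer=????????????SbwTOiHA
Fragment 3: offset=7 data="OCkPy" -> buffer=???????OCkPySbwTOiHA
Fragment 4: offset=2 data="tnKnC" -> buffer=??tnKnCOCkPySbwTOiHA
Fragment 5: offset=0 data="ib" -> buffer=ibtnKnCOCkPySbwTOiHA

Answer: ibtnKnCOCkPySbwTOiHA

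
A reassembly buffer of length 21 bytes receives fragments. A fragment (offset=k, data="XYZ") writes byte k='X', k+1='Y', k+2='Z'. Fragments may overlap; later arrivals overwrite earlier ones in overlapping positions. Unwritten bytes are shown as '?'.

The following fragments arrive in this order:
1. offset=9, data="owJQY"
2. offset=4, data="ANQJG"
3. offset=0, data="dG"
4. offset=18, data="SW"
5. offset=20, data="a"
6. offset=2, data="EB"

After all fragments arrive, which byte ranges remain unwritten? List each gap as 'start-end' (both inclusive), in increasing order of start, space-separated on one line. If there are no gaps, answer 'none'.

Answer: 14-17

Derivation:
Fragment 1: offset=9 len=5
Fragment 2: offset=4 len=5
Fragment 3: offset=0 len=2
Fragment 4: offset=18 len=2
Fragment 5: offset=20 len=1
Fragment 6: offset=2 len=2
Gaps: 14-17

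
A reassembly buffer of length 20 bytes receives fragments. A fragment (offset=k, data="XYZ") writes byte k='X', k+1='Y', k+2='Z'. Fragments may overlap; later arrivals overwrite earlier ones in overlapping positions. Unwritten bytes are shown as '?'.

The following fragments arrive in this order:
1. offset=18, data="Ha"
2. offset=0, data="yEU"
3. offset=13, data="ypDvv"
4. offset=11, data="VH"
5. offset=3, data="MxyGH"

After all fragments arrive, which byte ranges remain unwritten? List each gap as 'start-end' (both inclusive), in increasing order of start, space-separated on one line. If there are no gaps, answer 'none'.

Fragment 1: offset=18 len=2
Fragment 2: offset=0 len=3
Fragment 3: offset=13 len=5
Fragment 4: offset=11 len=2
Fragment 5: offset=3 len=5
Gaps: 8-10

Answer: 8-10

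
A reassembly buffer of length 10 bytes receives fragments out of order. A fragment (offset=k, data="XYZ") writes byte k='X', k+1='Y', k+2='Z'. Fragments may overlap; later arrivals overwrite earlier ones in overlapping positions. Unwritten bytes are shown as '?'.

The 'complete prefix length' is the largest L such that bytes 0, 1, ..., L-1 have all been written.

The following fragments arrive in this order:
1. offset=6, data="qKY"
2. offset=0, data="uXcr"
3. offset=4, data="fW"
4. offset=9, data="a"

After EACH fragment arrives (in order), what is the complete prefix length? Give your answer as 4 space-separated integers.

Fragment 1: offset=6 data="qKY" -> buffer=??????qKY? -> prefix_len=0
Fragment 2: offset=0 data="uXcr" -> buffer=uXcr??qKY? -> prefix_len=4
Fragment 3: offset=4 data="fW" -> buffer=uXcrfWqKY? -> prefix_len=9
Fragment 4: offset=9 data="a" -> buffer=uXcrfWqKYa -> prefix_len=10

Answer: 0 4 9 10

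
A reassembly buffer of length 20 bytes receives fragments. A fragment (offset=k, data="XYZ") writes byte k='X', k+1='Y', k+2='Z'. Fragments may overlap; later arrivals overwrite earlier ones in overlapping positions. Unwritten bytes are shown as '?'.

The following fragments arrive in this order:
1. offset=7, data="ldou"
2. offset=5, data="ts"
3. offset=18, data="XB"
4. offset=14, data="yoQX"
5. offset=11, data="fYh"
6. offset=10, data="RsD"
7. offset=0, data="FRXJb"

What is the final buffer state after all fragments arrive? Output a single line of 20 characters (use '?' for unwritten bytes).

Fragment 1: offset=7 data="ldou" -> buffer=???????ldou?????????
Fragment 2: offset=5 data="ts" -> buffer=?????tsldou?????????
Fragment 3: offset=18 data="XB" -> buffer=?????tsldou???????XB
Fragment 4: offset=14 data="yoQX" -> buffer=?????tsldou???yoQXXB
Fragment 5: offset=11 data="fYh" -> buffer=?????tsldoufYhyoQXXB
Fragment 6: offset=10 data="RsD" -> buffer=?????tsldoRsDhyoQXXB
Fragment 7: offset=0 data="FRXJb" -> buffer=FRXJbtsldoRsDhyoQXXB

Answer: FRXJbtsldoRsDhyoQXXB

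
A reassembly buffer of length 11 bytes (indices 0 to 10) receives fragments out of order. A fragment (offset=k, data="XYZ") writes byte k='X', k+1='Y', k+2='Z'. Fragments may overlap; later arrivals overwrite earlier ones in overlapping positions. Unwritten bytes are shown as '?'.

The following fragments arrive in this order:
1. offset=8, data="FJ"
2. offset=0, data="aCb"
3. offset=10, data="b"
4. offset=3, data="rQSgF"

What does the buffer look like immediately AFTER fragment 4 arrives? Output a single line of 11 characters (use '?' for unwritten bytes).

Answer: aCbrQSgFFJb

Derivation:
Fragment 1: offset=8 data="FJ" -> buffer=????????FJ?
Fragment 2: offset=0 data="aCb" -> buffer=aCb?????FJ?
Fragment 3: offset=10 data="b" -> buffer=aCb?????FJb
Fragment 4: offset=3 data="rQSgF" -> buffer=aCbrQSgFFJb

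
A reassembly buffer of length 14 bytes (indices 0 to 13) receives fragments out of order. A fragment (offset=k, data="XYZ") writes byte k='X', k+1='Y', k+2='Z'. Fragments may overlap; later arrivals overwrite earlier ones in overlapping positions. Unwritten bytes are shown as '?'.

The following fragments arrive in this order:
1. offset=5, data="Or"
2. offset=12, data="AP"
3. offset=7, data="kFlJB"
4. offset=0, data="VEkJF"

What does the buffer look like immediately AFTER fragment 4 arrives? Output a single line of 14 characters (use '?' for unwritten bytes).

Fragment 1: offset=5 data="Or" -> buffer=?????Or???????
Fragment 2: offset=12 data="AP" -> buffer=?????Or?????AP
Fragment 3: offset=7 data="kFlJB" -> buffer=?????OrkFlJBAP
Fragment 4: offset=0 data="VEkJF" -> buffer=VEkJFOrkFlJBAP

Answer: VEkJFOrkFlJBAP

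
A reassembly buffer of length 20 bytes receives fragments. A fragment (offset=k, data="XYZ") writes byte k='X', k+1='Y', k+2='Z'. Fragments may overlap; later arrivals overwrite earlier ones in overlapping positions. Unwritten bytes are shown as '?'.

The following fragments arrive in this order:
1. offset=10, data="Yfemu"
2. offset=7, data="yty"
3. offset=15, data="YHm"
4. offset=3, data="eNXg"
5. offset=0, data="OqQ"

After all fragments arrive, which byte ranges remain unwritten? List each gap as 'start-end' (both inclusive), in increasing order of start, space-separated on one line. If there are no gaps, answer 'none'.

Fragment 1: offset=10 len=5
Fragment 2: offset=7 len=3
Fragment 3: offset=15 len=3
Fragment 4: offset=3 len=4
Fragment 5: offset=0 len=3
Gaps: 18-19

Answer: 18-19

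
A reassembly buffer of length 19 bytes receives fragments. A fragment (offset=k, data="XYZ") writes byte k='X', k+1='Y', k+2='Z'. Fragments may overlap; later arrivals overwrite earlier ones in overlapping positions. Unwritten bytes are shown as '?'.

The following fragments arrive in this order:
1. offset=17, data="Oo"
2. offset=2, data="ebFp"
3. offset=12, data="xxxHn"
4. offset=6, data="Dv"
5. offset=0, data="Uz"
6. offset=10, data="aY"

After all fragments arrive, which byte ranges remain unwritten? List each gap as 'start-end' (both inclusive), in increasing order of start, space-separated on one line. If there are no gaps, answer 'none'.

Answer: 8-9

Derivation:
Fragment 1: offset=17 len=2
Fragment 2: offset=2 len=4
Fragment 3: offset=12 len=5
Fragment 4: offset=6 len=2
Fragment 5: offset=0 len=2
Fragment 6: offset=10 len=2
Gaps: 8-9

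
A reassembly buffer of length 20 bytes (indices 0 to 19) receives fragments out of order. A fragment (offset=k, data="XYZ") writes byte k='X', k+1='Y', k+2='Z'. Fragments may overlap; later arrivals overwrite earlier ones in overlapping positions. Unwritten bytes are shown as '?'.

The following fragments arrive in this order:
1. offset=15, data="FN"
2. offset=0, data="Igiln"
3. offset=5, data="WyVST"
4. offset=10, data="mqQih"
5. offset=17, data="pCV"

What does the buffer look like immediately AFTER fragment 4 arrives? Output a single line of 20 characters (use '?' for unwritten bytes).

Answer: IgilnWyVSTmqQihFN???

Derivation:
Fragment 1: offset=15 data="FN" -> buffer=???????????????FN???
Fragment 2: offset=0 data="Igiln" -> buffer=Igiln??????????FN???
Fragment 3: offset=5 data="WyVST" -> buffer=IgilnWyVST?????FN???
Fragment 4: offset=10 data="mqQih" -> buffer=IgilnWyVSTmqQihFN???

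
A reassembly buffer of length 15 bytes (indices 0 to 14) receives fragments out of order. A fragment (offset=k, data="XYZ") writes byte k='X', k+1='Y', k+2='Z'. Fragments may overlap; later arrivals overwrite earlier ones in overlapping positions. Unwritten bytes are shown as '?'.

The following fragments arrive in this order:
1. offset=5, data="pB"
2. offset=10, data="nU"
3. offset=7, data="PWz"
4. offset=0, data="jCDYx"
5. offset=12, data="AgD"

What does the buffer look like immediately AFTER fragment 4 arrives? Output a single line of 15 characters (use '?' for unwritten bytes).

Fragment 1: offset=5 data="pB" -> buffer=?????pB????????
Fragment 2: offset=10 data="nU" -> buffer=?????pB???nU???
Fragment 3: offset=7 data="PWz" -> buffer=?????pBPWznU???
Fragment 4: offset=0 data="jCDYx" -> buffer=jCDYxpBPWznU???

Answer: jCDYxpBPWznU???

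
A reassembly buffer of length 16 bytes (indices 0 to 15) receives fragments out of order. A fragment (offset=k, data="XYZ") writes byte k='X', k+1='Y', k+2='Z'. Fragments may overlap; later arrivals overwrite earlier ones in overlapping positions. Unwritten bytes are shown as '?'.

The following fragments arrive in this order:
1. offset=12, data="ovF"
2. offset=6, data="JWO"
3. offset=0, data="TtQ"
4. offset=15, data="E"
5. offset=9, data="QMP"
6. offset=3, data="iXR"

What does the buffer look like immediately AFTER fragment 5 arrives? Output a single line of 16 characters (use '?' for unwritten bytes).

Fragment 1: offset=12 data="ovF" -> buffer=????????????ovF?
Fragment 2: offset=6 data="JWO" -> buffer=??????JWO???ovF?
Fragment 3: offset=0 data="TtQ" -> buffer=TtQ???JWO???ovF?
Fragment 4: offset=15 data="E" -> buffer=TtQ???JWO???ovFE
Fragment 5: offset=9 data="QMP" -> buffer=TtQ???JWOQMPovFE

Answer: TtQ???JWOQMPovFE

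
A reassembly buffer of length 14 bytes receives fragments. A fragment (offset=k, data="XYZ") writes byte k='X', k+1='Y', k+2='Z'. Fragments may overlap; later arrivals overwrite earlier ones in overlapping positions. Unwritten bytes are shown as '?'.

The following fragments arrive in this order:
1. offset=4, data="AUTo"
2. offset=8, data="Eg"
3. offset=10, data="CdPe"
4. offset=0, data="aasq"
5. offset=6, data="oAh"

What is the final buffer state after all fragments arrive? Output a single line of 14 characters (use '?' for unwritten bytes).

Fragment 1: offset=4 data="AUTo" -> buffer=????AUTo??????
Fragment 2: offset=8 data="Eg" -> buffer=????AUToEg????
Fragment 3: offset=10 data="CdPe" -> buffer=????AUToEgCdPe
Fragment 4: offset=0 data="aasq" -> buffer=aasqAUToEgCdPe
Fragment 5: offset=6 data="oAh" -> buffer=aasqAUoAhgCdPe

Answer: aasqAUoAhgCdPe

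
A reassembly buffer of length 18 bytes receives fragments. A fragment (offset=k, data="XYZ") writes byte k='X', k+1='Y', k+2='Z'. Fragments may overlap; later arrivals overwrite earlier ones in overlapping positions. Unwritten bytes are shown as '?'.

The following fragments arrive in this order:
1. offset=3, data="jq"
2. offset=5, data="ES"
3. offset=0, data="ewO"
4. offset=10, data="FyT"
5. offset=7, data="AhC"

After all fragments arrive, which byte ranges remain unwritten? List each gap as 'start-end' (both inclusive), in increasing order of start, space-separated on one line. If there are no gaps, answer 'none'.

Fragment 1: offset=3 len=2
Fragment 2: offset=5 len=2
Fragment 3: offset=0 len=3
Fragment 4: offset=10 len=3
Fragment 5: offset=7 len=3
Gaps: 13-17

Answer: 13-17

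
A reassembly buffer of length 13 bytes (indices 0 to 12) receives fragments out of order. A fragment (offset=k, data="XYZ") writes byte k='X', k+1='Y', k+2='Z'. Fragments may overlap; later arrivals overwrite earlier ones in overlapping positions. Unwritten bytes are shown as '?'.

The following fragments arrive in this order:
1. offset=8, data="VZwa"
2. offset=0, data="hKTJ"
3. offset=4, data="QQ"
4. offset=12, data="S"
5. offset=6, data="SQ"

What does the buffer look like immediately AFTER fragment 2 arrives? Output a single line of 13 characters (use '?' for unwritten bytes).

Answer: hKTJ????VZwa?

Derivation:
Fragment 1: offset=8 data="VZwa" -> buffer=????????VZwa?
Fragment 2: offset=0 data="hKTJ" -> buffer=hKTJ????VZwa?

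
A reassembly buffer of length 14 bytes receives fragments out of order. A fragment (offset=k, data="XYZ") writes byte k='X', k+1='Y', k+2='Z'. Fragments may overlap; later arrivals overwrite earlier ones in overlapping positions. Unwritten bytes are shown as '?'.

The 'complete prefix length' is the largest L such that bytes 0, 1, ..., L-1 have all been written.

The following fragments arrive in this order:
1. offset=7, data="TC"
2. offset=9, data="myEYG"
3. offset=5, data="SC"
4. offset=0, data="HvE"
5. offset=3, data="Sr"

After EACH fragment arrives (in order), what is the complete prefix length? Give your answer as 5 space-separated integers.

Fragment 1: offset=7 data="TC" -> buffer=???????TC????? -> prefix_len=0
Fragment 2: offset=9 data="myEYG" -> buffer=???????TCmyEYG -> prefix_len=0
Fragment 3: offset=5 data="SC" -> buffer=?????SCTCmyEYG -> prefix_len=0
Fragment 4: offset=0 data="HvE" -> buffer=HvE??SCTCmyEYG -> prefix_len=3
Fragment 5: offset=3 data="Sr" -> buffer=HvESrSCTCmyEYG -> prefix_len=14

Answer: 0 0 0 3 14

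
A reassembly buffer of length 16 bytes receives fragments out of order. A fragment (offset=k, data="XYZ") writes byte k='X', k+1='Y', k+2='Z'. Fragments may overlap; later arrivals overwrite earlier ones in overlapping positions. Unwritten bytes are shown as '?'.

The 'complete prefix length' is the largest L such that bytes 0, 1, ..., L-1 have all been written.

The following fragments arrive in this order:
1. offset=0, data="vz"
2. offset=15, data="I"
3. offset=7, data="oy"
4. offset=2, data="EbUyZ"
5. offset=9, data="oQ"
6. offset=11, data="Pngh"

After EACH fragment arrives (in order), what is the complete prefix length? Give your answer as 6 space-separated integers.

Fragment 1: offset=0 data="vz" -> buffer=vz?????????????? -> prefix_len=2
Fragment 2: offset=15 data="I" -> buffer=vz?????????????I -> prefix_len=2
Fragment 3: offset=7 data="oy" -> buffer=vz?????oy??????I -> prefix_len=2
Fragment 4: offset=2 data="EbUyZ" -> buffer=vzEbUyZoy??????I -> prefix_len=9
Fragment 5: offset=9 data="oQ" -> buffer=vzEbUyZoyoQ????I -> prefix_len=11
Fragment 6: offset=11 data="Pngh" -> buffer=vzEbUyZoyoQPnghI -> prefix_len=16

Answer: 2 2 2 9 11 16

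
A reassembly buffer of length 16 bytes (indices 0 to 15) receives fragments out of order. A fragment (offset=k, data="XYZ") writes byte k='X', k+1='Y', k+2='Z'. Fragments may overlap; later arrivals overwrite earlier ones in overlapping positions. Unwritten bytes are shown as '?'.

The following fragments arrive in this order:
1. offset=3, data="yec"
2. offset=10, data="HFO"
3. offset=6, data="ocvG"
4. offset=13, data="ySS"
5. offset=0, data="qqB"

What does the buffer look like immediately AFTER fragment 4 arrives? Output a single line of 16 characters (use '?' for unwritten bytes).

Fragment 1: offset=3 data="yec" -> buffer=???yec??????????
Fragment 2: offset=10 data="HFO" -> buffer=???yec????HFO???
Fragment 3: offset=6 data="ocvG" -> buffer=???yecocvGHFO???
Fragment 4: offset=13 data="ySS" -> buffer=???yecocvGHFOySS

Answer: ???yecocvGHFOySS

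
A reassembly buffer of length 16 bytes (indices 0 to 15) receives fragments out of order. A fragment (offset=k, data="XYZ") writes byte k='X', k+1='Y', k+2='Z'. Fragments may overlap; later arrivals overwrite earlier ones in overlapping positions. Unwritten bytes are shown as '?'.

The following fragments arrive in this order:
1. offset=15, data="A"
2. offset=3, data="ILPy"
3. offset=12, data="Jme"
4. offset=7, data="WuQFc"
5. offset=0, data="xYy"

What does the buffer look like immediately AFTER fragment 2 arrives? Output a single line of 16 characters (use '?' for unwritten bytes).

Answer: ???ILPy????????A

Derivation:
Fragment 1: offset=15 data="A" -> buffer=???????????????A
Fragment 2: offset=3 data="ILPy" -> buffer=???ILPy????????A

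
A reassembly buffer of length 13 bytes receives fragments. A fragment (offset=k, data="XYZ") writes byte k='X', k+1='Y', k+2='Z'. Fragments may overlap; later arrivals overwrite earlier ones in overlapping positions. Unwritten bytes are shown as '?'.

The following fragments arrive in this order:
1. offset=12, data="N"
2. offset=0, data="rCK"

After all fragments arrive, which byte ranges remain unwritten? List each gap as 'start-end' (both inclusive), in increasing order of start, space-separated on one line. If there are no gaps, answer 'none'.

Fragment 1: offset=12 len=1
Fragment 2: offset=0 len=3
Gaps: 3-11

Answer: 3-11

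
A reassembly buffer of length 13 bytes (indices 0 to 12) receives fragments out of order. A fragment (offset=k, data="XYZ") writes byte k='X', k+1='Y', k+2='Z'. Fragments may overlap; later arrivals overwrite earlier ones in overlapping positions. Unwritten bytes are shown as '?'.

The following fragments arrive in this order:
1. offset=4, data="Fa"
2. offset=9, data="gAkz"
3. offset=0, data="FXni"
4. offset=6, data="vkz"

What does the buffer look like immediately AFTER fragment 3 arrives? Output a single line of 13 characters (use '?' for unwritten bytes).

Answer: FXniFa???gAkz

Derivation:
Fragment 1: offset=4 data="Fa" -> buffer=????Fa???????
Fragment 2: offset=9 data="gAkz" -> buffer=????Fa???gAkz
Fragment 3: offset=0 data="FXni" -> buffer=FXniFa???gAkz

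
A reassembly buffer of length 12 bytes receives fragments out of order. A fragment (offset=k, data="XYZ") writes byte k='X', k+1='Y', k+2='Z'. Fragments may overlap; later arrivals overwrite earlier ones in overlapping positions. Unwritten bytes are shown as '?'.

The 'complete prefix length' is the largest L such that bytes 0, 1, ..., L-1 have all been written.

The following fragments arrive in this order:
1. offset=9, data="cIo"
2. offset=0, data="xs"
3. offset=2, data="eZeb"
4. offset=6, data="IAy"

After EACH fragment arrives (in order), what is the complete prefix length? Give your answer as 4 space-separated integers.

Fragment 1: offset=9 data="cIo" -> buffer=?????????cIo -> prefix_len=0
Fragment 2: offset=0 data="xs" -> buffer=xs???????cIo -> prefix_len=2
Fragment 3: offset=2 data="eZeb" -> buffer=xseZeb???cIo -> prefix_len=6
Fragment 4: offset=6 data="IAy" -> buffer=xseZebIAycIo -> prefix_len=12

Answer: 0 2 6 12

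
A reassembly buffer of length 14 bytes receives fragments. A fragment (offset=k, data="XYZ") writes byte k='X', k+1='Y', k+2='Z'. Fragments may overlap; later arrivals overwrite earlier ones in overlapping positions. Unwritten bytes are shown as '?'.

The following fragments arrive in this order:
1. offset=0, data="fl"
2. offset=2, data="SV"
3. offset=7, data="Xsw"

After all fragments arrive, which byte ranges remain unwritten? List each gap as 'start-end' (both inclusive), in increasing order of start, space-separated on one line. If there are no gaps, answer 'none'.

Fragment 1: offset=0 len=2
Fragment 2: offset=2 len=2
Fragment 3: offset=7 len=3
Gaps: 4-6 10-13

Answer: 4-6 10-13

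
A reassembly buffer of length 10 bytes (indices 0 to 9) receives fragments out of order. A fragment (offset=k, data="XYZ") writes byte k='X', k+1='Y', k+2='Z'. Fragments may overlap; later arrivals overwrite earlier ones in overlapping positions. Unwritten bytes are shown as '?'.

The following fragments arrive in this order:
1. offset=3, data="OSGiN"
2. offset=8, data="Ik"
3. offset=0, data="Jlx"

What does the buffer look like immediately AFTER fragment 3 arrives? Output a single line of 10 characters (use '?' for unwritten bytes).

Answer: JlxOSGiNIk

Derivation:
Fragment 1: offset=3 data="OSGiN" -> buffer=???OSGiN??
Fragment 2: offset=8 data="Ik" -> buffer=???OSGiNIk
Fragment 3: offset=0 data="Jlx" -> buffer=JlxOSGiNIk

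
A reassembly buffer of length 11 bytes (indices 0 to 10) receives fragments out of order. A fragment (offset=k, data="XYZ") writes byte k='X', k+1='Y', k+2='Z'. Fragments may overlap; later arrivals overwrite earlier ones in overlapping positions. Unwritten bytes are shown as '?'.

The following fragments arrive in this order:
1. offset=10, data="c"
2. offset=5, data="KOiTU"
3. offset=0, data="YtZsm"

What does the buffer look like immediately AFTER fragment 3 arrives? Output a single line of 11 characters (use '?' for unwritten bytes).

Fragment 1: offset=10 data="c" -> buffer=??????????c
Fragment 2: offset=5 data="KOiTU" -> buffer=?????KOiTUc
Fragment 3: offset=0 data="YtZsm" -> buffer=YtZsmKOiTUc

Answer: YtZsmKOiTUc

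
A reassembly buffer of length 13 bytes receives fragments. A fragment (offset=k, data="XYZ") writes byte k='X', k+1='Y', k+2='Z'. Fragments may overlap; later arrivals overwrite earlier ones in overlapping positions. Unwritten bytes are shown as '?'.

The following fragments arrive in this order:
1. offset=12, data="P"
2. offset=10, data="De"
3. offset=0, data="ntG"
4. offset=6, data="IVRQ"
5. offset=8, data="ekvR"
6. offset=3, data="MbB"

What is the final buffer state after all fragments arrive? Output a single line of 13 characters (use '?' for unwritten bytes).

Fragment 1: offset=12 data="P" -> buffer=????????????P
Fragment 2: offset=10 data="De" -> buffer=??????????DeP
Fragment 3: offset=0 data="ntG" -> buffer=ntG???????DeP
Fragment 4: offset=6 data="IVRQ" -> buffer=ntG???IVRQDeP
Fragment 5: offset=8 data="ekvR" -> buffer=ntG???IVekvRP
Fragment 6: offset=3 data="MbB" -> buffer=ntGMbBIVekvRP

Answer: ntGMbBIVekvRP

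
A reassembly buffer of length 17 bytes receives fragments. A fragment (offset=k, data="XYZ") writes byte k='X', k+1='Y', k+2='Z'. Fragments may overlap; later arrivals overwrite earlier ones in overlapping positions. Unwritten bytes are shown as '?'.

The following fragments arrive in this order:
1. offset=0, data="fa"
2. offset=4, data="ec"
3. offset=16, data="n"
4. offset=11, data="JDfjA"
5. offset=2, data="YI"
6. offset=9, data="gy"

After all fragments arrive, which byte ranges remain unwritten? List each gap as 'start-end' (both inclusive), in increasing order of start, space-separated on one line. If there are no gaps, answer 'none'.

Fragment 1: offset=0 len=2
Fragment 2: offset=4 len=2
Fragment 3: offset=16 len=1
Fragment 4: offset=11 len=5
Fragment 5: offset=2 len=2
Fragment 6: offset=9 len=2
Gaps: 6-8

Answer: 6-8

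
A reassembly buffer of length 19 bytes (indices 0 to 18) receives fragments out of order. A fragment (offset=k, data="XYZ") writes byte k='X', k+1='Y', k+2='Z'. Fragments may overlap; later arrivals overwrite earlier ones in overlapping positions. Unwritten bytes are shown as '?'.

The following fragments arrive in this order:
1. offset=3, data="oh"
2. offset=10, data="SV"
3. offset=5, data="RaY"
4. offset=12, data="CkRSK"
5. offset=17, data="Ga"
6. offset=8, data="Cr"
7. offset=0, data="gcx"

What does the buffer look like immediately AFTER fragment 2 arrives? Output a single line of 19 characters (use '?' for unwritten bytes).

Fragment 1: offset=3 data="oh" -> buffer=???oh??????????????
Fragment 2: offset=10 data="SV" -> buffer=???oh?????SV???????

Answer: ???oh?????SV???????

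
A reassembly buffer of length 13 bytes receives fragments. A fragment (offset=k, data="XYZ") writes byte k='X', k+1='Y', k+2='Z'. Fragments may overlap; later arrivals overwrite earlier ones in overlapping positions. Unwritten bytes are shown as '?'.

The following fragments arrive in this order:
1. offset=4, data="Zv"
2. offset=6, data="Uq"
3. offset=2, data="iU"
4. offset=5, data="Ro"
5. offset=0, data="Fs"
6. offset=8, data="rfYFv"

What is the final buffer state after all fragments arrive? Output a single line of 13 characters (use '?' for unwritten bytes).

Answer: FsiUZRoqrfYFv

Derivation:
Fragment 1: offset=4 data="Zv" -> buffer=????Zv???????
Fragment 2: offset=6 data="Uq" -> buffer=????ZvUq?????
Fragment 3: offset=2 data="iU" -> buffer=??iUZvUq?????
Fragment 4: offset=5 data="Ro" -> buffer=??iUZRoq?????
Fragment 5: offset=0 data="Fs" -> buffer=FsiUZRoq?????
Fragment 6: offset=8 data="rfYFv" -> buffer=FsiUZRoqrfYFv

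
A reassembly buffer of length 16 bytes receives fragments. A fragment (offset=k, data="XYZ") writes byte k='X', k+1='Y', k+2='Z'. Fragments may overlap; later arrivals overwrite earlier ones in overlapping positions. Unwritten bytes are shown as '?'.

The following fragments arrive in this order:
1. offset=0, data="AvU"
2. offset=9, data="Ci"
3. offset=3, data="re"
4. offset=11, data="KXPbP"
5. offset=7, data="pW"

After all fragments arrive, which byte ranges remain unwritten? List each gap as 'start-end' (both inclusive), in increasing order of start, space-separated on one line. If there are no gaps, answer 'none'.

Fragment 1: offset=0 len=3
Fragment 2: offset=9 len=2
Fragment 3: offset=3 len=2
Fragment 4: offset=11 len=5
Fragment 5: offset=7 len=2
Gaps: 5-6

Answer: 5-6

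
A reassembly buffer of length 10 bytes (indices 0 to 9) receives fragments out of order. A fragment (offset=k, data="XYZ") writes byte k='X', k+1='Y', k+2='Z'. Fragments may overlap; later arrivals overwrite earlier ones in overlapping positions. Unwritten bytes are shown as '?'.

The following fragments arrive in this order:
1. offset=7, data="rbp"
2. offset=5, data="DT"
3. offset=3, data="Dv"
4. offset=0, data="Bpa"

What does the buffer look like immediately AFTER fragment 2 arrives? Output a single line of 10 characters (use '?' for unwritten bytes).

Answer: ?????DTrbp

Derivation:
Fragment 1: offset=7 data="rbp" -> buffer=???????rbp
Fragment 2: offset=5 data="DT" -> buffer=?????DTrbp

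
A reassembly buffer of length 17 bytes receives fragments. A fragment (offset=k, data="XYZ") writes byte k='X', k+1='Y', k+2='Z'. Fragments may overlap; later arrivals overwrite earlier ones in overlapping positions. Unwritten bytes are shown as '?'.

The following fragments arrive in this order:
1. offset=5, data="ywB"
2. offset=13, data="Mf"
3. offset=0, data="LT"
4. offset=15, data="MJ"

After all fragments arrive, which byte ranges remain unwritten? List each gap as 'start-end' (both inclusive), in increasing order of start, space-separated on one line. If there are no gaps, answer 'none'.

Answer: 2-4 8-12

Derivation:
Fragment 1: offset=5 len=3
Fragment 2: offset=13 len=2
Fragment 3: offset=0 len=2
Fragment 4: offset=15 len=2
Gaps: 2-4 8-12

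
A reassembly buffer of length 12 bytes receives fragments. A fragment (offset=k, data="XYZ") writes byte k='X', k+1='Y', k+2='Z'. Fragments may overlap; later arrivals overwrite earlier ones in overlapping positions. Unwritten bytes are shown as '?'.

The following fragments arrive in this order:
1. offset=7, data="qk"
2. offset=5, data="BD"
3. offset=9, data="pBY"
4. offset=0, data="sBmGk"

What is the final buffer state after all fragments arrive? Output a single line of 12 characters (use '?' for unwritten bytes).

Answer: sBmGkBDqkpBY

Derivation:
Fragment 1: offset=7 data="qk" -> buffer=???????qk???
Fragment 2: offset=5 data="BD" -> buffer=?????BDqk???
Fragment 3: offset=9 data="pBY" -> buffer=?????BDqkpBY
Fragment 4: offset=0 data="sBmGk" -> buffer=sBmGkBDqkpBY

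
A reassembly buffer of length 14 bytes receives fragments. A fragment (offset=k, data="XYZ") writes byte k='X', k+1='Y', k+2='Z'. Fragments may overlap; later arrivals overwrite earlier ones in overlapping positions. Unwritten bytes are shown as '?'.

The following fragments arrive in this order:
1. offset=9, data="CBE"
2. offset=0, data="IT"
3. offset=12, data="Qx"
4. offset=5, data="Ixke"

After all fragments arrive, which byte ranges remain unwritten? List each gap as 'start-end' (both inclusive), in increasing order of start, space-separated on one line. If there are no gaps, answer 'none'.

Answer: 2-4

Derivation:
Fragment 1: offset=9 len=3
Fragment 2: offset=0 len=2
Fragment 3: offset=12 len=2
Fragment 4: offset=5 len=4
Gaps: 2-4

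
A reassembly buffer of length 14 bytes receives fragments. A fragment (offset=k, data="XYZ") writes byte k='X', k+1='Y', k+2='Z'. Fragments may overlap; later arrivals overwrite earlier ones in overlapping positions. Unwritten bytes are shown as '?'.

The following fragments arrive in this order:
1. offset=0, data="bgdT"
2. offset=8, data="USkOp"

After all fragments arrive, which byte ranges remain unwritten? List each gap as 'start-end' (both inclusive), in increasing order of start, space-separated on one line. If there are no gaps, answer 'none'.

Answer: 4-7 13-13

Derivation:
Fragment 1: offset=0 len=4
Fragment 2: offset=8 len=5
Gaps: 4-7 13-13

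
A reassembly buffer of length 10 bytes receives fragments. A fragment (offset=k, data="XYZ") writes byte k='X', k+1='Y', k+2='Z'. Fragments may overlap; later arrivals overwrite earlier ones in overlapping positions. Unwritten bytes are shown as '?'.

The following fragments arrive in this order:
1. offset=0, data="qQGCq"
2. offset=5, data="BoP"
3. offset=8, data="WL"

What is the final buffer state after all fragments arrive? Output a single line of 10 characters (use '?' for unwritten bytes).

Answer: qQGCqBoPWL

Derivation:
Fragment 1: offset=0 data="qQGCq" -> buffer=qQGCq?????
Fragment 2: offset=5 data="BoP" -> buffer=qQGCqBoP??
Fragment 3: offset=8 data="WL" -> buffer=qQGCqBoPWL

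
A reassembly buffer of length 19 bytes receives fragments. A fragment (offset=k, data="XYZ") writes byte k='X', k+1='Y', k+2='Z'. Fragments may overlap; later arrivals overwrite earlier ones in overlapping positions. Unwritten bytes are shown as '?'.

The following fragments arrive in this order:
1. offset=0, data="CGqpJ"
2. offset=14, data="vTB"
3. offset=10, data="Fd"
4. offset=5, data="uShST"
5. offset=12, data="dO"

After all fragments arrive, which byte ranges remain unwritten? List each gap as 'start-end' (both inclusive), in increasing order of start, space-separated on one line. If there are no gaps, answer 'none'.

Fragment 1: offset=0 len=5
Fragment 2: offset=14 len=3
Fragment 3: offset=10 len=2
Fragment 4: offset=5 len=5
Fragment 5: offset=12 len=2
Gaps: 17-18

Answer: 17-18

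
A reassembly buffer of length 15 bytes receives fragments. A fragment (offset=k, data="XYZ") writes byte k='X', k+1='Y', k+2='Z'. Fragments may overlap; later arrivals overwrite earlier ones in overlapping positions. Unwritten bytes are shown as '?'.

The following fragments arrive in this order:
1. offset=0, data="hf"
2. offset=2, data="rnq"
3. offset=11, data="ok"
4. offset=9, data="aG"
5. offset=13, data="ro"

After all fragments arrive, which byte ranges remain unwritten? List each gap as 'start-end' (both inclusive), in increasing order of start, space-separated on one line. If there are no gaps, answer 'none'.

Fragment 1: offset=0 len=2
Fragment 2: offset=2 len=3
Fragment 3: offset=11 len=2
Fragment 4: offset=9 len=2
Fragment 5: offset=13 len=2
Gaps: 5-8

Answer: 5-8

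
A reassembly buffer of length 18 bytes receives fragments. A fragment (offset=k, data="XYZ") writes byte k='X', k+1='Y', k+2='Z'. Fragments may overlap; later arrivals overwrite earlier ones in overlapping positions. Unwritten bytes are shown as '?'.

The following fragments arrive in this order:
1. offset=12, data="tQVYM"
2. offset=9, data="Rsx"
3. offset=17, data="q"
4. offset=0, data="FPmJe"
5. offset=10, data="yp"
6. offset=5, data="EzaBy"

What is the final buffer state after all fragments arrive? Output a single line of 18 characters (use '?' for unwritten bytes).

Answer: FPmJeEzaByyptQVYMq

Derivation:
Fragment 1: offset=12 data="tQVYM" -> buffer=????????????tQVYM?
Fragment 2: offset=9 data="Rsx" -> buffer=?????????RsxtQVYM?
Fragment 3: offset=17 data="q" -> buffer=?????????RsxtQVYMq
Fragment 4: offset=0 data="FPmJe" -> buffer=FPmJe????RsxtQVYMq
Fragment 5: offset=10 data="yp" -> buffer=FPmJe????RyptQVYMq
Fragment 6: offset=5 data="EzaBy" -> buffer=FPmJeEzaByyptQVYMq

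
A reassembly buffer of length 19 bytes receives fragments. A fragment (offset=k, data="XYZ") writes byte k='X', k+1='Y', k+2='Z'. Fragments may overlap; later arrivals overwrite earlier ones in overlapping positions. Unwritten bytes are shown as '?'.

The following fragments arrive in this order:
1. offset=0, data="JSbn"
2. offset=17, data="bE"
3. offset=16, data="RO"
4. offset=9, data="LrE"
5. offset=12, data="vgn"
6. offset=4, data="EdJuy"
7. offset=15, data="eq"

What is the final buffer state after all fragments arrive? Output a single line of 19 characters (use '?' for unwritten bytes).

Fragment 1: offset=0 data="JSbn" -> buffer=JSbn???????????????
Fragment 2: offset=17 data="bE" -> buffer=JSbn?????????????bE
Fragment 3: offset=16 data="RO" -> buffer=JSbn????????????ROE
Fragment 4: offset=9 data="LrE" -> buffer=JSbn?????LrE????ROE
Fragment 5: offset=12 data="vgn" -> buffer=JSbn?????LrEvgn?ROE
Fragment 6: offset=4 data="EdJuy" -> buffer=JSbnEdJuyLrEvgn?ROE
Fragment 7: offset=15 data="eq" -> buffer=JSbnEdJuyLrEvgneqOE

Answer: JSbnEdJuyLrEvgneqOE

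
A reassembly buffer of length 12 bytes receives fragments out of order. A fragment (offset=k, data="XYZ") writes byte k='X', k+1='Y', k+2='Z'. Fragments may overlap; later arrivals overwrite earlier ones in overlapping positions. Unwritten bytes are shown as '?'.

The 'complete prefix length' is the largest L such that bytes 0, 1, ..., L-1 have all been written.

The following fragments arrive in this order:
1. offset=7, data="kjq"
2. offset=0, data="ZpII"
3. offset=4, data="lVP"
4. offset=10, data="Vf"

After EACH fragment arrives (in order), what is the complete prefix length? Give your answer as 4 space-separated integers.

Fragment 1: offset=7 data="kjq" -> buffer=???????kjq?? -> prefix_len=0
Fragment 2: offset=0 data="ZpII" -> buffer=ZpII???kjq?? -> prefix_len=4
Fragment 3: offset=4 data="lVP" -> buffer=ZpIIlVPkjq?? -> prefix_len=10
Fragment 4: offset=10 data="Vf" -> buffer=ZpIIlVPkjqVf -> prefix_len=12

Answer: 0 4 10 12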